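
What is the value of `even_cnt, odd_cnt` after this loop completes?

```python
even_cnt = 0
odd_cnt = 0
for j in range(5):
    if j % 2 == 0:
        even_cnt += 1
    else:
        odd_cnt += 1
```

Count evens and odds in range(5)
`even_cnt, odd_cnt` takes the values: (0, 0) → (1, 0) → (1, 1) → (2, 1) → (2, 2) → (3, 2)

Answer: 3, 2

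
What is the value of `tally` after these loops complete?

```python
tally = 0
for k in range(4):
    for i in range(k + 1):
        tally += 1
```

Triangle: 1 + 2 + ... + 4
`tally` takes the values: 0 → 1 → 2 → 3 → 4 → 5 → 6 → 7 → 8 → 9 → 10

Answer: 10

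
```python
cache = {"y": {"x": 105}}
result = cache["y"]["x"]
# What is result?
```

Trace:
`cache = {"y": {"x": 105}}` → cache = {'y': {'x': 105}}
`result = cache["y"]["x"]` → result = 105
So result = 105

Answer: 105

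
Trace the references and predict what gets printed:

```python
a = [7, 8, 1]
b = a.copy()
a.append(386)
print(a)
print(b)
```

Key concept: list.copy() creates independent copy.
Step by step:
`a = [7, 8, 1]` → a = [7, 8, 1]
`b = a.copy()` → b = [7, 8, 1]
`a.append(386)` → a = [7, 8, 1, 386]
`print(a)` → prints [7, 8, 1, 386]
`print(b)` → prints [7, 8, 1]

Answer:
[7, 8, 1, 386]
[7, 8, 1]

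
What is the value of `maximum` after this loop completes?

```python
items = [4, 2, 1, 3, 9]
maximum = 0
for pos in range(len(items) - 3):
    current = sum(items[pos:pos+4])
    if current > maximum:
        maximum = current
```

Max sum of 4-element window in [4, 2, 1, 3, 9]
`maximum` takes the values: 0 → 10 → 15

Answer: 15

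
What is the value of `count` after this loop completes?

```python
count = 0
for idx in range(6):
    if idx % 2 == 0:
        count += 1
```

Count numbers divisible by 2 in range(6)
`count` takes the values: 0 → 1 → 2 → 3

Answer: 3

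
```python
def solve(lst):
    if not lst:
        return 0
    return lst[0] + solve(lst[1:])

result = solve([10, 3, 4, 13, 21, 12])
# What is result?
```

10 + 3 + 4 + 13 + 21 + 12 + 0 = 63

Answer: 63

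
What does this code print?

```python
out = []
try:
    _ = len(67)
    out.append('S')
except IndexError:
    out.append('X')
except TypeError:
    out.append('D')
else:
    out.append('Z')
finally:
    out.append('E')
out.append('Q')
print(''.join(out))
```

Execution trace: 'D' (except TypeError) → 'E' (finally) → 'Q' (after the try/except). Output: DEQ

Answer: DEQ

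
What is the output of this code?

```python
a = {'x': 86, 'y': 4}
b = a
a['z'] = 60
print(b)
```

Key concept: dict aliasing.
Step by step:
`a = {'x': 86, 'y': 4}` → a = {'x': 86, 'y': 4}
`b = a` → b = {'x': 86, 'y': 4} (same object as a)
`a['z'] = 60` → a = {'x': 86, 'y': 4, 'z': 60} (same object as b); b = {'x': 86, 'y': 4, 'z': 60} (same object as a)
`print(b)` → prints {'x': 86, 'y': 4, 'z': 60}

Answer: {'x': 86, 'y': 4, 'z': 60}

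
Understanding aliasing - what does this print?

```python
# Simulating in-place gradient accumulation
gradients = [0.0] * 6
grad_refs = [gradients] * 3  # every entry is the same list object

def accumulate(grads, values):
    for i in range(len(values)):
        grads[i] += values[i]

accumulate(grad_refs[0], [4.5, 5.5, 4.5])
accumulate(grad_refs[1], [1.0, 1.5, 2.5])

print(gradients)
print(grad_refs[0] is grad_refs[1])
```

Key concept: gradient accumulation aliasing.
Step by step:
`gradients = [0.0] * 6` → gradients = [0.0, 0.0, 0.0, 0.0, 0.0, 0.0]
`grad_refs = [gradients] * 3` → grad_refs = [[0.0, 0.0, 0.0, 0.0, 0.0, 0.0], [0.0, 0.0, 0.0, 0.0, 0.0, 0.0], [0.0, 0.0, 0.0, 0.0, 0.0, 0.0]]
`accumulate(grad_refs[0], [4.5, 5.5, 4.5])` → gradients = [4.5, 5.5, 4.5, 0.0, 0.0, 0.0]; grad_refs = [[4.5, 5.5, 4.5, 0.0, 0.0, 0.0], [4.5, 5.5, 4.5, 0.0, 0.0, 0.0], [4.5, 5.5, 4.5, 0.0, 0.0, 0.0]]
`accumulate(grad_refs[1], [1.0, 1.5, 2.5])` → gradients = [5.5, 7.0, 7.0, 0.0, 0.0, 0.0]; grad_refs = [[5.5, 7.0, 7.0, 0.0, 0.0, 0.0], [5.5, 7.0, 7.0, 0.0, 0.0, 0.0], [5.5, 7.0, 7.0, 0.0, 0.0, 0.0]]
`print(gradients)` → prints [5.5, 7.0, 7.0, 0.0, 0.0, 0.0]
`print(grad_refs[0] is grad_refs[1])` → prints True

Answer:
[5.5, 7.0, 7.0, 0.0, 0.0, 0.0]
True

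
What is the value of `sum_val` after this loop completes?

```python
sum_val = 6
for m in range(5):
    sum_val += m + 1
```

Start at 6, add 1 to 5 = 21
`sum_val` takes the values: 6 → 7 → 9 → 12 → 16 → 21

Answer: 21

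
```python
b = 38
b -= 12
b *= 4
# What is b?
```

Trace:
`b = 38` → b = 38
`b -= 12` → b = 26
`b *= 4` → b = 104
So b = 104

Answer: 104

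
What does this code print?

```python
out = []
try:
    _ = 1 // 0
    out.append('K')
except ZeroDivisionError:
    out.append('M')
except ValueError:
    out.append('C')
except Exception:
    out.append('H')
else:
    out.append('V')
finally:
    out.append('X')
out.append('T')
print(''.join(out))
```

Execution trace: 'M' (except ZeroDivisionError) → 'X' (finally) → 'T' (after the try/except). Output: MXT

Answer: MXT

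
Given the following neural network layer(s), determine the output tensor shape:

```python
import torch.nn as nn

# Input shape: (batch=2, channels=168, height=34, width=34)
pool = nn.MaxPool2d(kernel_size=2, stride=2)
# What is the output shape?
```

Input: (2, 168, 34, 34) -> Output: (2, 168, 17, 17)

Answer: (2, 168, 17, 17)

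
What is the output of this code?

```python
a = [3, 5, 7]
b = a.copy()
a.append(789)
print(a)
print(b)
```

Key concept: list.copy() creates independent copy.
Step by step:
`a = [3, 5, 7]` → a = [3, 5, 7]
`b = a.copy()` → b = [3, 5, 7]
`a.append(789)` → a = [3, 5, 7, 789]
`print(a)` → prints [3, 5, 7, 789]
`print(b)` → prints [3, 5, 7]

Answer:
[3, 5, 7, 789]
[3, 5, 7]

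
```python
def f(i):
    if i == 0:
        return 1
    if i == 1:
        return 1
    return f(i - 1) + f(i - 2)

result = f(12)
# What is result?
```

Build up from base cases: f(0)=1, f(1)=1, f(2)=2, f(3)=3, f(4)=5, f(5)=8, f(6)=13, ..., f(12)=233

Answer: 233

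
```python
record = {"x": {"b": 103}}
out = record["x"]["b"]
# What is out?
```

Trace:
`record = {"x": {"b": 103}}` → record = {'x': {'b': 103}}
`out = record["x"]["b"]` → out = 103
So out = 103

Answer: 103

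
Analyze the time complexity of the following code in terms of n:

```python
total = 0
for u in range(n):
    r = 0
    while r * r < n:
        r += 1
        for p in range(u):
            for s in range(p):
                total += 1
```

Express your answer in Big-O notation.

Each loop level contributes: n × √n × n × n. Multiplying the contributions gives O(n^3√n).

Answer: O(n^3√n)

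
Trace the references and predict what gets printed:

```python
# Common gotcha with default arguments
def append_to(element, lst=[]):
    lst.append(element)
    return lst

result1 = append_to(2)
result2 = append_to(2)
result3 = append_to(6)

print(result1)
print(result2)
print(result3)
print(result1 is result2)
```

Key concept: mutable default argument gotcha.
Step by step:
`result1 = append_to(2)` → result1 = [2]
`result2 = append_to(2)` → result1 = [2, 2] (same object as result2); result2 = [2, 2] (same object as result1)
`result3 = append_to(6)` → result1 = [2, 2, 6] (same object as result2, result3); result2 = [2, 2, 6] (same object as result1, result3); result3 = [2, 2, 6] (same object as result1, result2)
`print(result1)` → prints [2, 2, 6]
`print(result2)` → prints [2, 2, 6]
`print(result3)` → prints [2, 2, 6]
`print(result1 is result2)` → prints True

Answer:
[2, 2, 6]
[2, 2, 6]
[2, 2, 6]
True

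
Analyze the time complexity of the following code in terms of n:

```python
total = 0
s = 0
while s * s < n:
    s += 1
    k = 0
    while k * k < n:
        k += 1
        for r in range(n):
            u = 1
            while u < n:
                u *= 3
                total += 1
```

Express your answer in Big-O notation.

Each loop level contributes: √n × √n × n × log n. Multiplying the contributions gives O(n^2 log n).

Answer: O(n^2 log n)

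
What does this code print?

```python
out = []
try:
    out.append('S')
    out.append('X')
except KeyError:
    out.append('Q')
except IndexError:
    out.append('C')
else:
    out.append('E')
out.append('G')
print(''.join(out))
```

Execution trace: 'S' (try body) → 'X' (try body, no exception) → 'E' (else) → 'G' (after the try/except). Output: SXEG

Answer: SXEG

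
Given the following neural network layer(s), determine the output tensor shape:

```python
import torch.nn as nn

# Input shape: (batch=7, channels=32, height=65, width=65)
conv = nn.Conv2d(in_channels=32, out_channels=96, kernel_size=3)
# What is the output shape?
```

Input: (7, 32, 65, 65) -> Output: (7, 96, 63, 63)

Answer: (7, 96, 63, 63)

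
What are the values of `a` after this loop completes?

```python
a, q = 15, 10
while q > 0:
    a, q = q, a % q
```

GCD of 15 and 10
`a` takes the values: 15 → 10 → 5

Answer: 5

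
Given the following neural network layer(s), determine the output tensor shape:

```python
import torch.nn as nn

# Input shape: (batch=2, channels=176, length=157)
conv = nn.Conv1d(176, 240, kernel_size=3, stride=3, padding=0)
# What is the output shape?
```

Input: (2, 176, 157) -> Output: (2, 240, 52)

Answer: (2, 240, 52)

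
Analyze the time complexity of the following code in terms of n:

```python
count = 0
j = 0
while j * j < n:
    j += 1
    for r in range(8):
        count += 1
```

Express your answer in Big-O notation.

Each loop level contributes: √n × 1. Multiplying the contributions gives O(√n).

Answer: O(√n)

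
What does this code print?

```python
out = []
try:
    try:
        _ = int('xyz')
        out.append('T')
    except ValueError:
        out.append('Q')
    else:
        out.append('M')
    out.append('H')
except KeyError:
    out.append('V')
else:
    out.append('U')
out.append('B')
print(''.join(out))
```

Execution trace: 'Q' (inner except ValueError) → 'H' (try body, no exception) → 'U' (else) → 'B' (after the try/except). Output: QHUB

Answer: QHUB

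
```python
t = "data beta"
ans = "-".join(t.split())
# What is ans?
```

Trace:
`t = "data beta"` → t = 'data beta'
`ans = "-".join(t.split())` → ans = 'data-beta'
So ans = 'data-beta'

Answer: 'data-beta'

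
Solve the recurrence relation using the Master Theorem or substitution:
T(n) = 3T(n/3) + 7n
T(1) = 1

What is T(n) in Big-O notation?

By Master Theorem: a=3, b=3, f(n)=7n. Since log_3(3) = 1 and f(n) = Θ(n^1), Case 2 applies. T(n) = O(n log n).

Answer: O(n log n)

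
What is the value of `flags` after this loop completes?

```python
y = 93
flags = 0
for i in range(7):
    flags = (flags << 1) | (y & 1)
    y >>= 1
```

Reverse lowest 7 bits of 93
`flags` takes the values: 0 → 1 → 2 → 5 → 11 → 23 → 46 → 93

Answer: 93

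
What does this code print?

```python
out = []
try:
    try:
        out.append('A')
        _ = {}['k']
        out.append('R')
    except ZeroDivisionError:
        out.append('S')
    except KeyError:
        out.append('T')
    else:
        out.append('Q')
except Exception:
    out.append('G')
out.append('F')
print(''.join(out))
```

Execution trace: 'A' (inner try body) → 'T' (inner except KeyError) → 'F' (after the try/except). Output: ATF

Answer: ATF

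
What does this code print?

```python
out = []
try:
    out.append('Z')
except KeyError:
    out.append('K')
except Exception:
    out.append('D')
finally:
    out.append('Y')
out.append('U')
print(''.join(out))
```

Execution trace: 'Z' (try body, no exception) → 'Y' (finally) → 'U' (after the try/except). Output: ZYU

Answer: ZYU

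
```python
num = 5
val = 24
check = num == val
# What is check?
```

Trace:
`num = 5` → num = 5
`val = 24` → val = 24
`check = num == val` → check = False
So check = False

Answer: False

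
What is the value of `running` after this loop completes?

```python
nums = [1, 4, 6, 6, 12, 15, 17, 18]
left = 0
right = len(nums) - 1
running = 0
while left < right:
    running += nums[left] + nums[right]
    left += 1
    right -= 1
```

Sum of pairs from ends
`running` takes the values: 0 → 19 → 40 → 61 → 79

Answer: 79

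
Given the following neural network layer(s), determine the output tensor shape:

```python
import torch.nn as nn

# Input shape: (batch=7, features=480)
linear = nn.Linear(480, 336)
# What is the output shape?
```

Input: (7, 480) -> Output: (7, 336)

Answer: (7, 336)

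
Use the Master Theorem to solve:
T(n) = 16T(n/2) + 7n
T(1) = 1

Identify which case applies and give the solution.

a=16, b=2, f(n)=7n. log_2(16) = 4. Since c=1 < 4, Case 1 applies: T(n) = Θ(n^log_b(a)) = O(n^4).

Answer: O(n^4) - Case 1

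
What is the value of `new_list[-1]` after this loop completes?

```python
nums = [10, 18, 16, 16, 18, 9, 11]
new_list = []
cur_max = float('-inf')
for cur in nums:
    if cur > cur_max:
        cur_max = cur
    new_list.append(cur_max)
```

Running max ends at 18
`new_list` takes the values: [] → [10] → [10, 18] → [10, 18, 18] → [10, 18, 18, 18] → [10, 18, 18, 18, 18] → [10, 18, 18, 18, 18, 18] → [10, 18, 18, 18, 18, 18, 18]
So `new_list[-1]` = 18

Answer: 18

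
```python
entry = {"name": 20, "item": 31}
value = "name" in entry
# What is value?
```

Trace:
`entry = {"name": 20, "item": 31}` → entry = {'name': 20, 'item': 31}
`value = "name" in entry` → value = True
So value = True

Answer: True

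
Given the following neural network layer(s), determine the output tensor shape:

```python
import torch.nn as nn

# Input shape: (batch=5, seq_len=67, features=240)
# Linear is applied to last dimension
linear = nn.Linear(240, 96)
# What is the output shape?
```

Input: (5, 67, 240) -> Output: (5, 67, 96)

Answer: (5, 67, 96)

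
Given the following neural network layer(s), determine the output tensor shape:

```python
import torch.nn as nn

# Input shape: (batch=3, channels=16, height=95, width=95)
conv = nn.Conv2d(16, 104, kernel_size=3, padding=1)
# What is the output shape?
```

Input: (3, 16, 95, 95) -> Output: (3, 104, 95, 95)

Answer: (3, 104, 95, 95)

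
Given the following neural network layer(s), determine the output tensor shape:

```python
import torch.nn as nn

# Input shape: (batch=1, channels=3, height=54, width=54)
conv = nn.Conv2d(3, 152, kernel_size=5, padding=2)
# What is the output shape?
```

Input: (1, 3, 54, 54) -> Output: (1, 152, 54, 54)

Answer: (1, 152, 54, 54)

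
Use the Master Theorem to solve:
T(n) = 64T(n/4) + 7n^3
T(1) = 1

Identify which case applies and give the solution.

a=64, b=4, f(n)=7n^3. log_4(64) = 3. Since c=3 = 3, Case 2 applies: T(n) = Θ(n^log_b(a) · log n) = O(n^3 log n).

Answer: O(n^3 log n) - Case 2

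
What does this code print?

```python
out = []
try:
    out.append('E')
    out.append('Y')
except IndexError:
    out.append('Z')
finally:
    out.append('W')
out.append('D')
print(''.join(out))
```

Execution trace: 'E' (try body) → 'Y' (try body, no exception) → 'W' (finally) → 'D' (after the try/except). Output: EYWD

Answer: EYWD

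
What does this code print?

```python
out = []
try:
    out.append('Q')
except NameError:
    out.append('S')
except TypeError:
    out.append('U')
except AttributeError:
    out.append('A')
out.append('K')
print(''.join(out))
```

Execution trace: 'Q' (try body, no exception) → 'K' (after the try/except). Output: QK

Answer: QK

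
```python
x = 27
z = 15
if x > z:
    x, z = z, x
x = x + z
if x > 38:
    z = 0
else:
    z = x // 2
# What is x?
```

Trace:
`x = 27` → x = 27
`z = 15` → z = 15
`if x > z: ...` → x > z is True → x = 15; z = 27
`x = x + z` → x = 42
`if x > 38: ...` → x > 38 is True → z = 0
So x = 42

Answer: 42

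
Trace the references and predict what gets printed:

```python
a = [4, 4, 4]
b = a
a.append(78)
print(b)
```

Key concept: basic list aliasing.
Step by step:
`a = [4, 4, 4]` → a = [4, 4, 4]
`b = a` → b = [4, 4, 4] (same object as a)
`a.append(78)` → a = [4, 4, 4, 78] (same object as b); b = [4, 4, 4, 78] (same object as a)
`print(b)` → prints [4, 4, 4, 78]

Answer: [4, 4, 4, 78]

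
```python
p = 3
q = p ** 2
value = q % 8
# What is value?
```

Trace:
`p = 3` → p = 3
`q = p ** 2` → q = 9
`value = q % 8` → value = 1
So value = 1

Answer: 1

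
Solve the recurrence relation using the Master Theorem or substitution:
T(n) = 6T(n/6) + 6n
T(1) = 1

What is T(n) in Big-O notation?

By Master Theorem: a=6, b=6, f(n)=6n. Since log_6(6) = 1 and f(n) = Θ(n^1), Case 2 applies. T(n) = O(n log n).

Answer: O(n log n)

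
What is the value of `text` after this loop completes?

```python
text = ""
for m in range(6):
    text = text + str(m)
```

Concatenate digits 0 to 5
`text` takes the values: "" → "0" → "01" → "012" → "0123" → "01234" → "012345"

Answer: "012345"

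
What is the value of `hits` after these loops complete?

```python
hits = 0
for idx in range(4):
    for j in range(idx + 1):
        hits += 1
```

Triangle: 1 + 2 + ... + 4
`hits` takes the values: 0 → 1 → 2 → 3 → 4 → 5 → 6 → 7 → 8 → 9 → 10

Answer: 10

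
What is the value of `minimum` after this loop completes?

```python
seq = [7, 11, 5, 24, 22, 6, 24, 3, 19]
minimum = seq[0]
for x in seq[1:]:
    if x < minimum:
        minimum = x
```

Minimum of [7, 11, 5, 24, 22, 6, 24, 3, 19]
`minimum` takes the values: 7 → 5 → 3

Answer: 3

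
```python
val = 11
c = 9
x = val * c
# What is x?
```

Trace:
`val = 11` → val = 11
`c = 9` → c = 9
`x = val * c` → x = 99
So x = 99

Answer: 99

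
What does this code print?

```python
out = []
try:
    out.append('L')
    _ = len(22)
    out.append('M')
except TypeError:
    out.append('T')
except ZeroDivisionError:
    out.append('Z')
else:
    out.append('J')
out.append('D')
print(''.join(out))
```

Execution trace: 'L' (try body) → 'T' (except TypeError) → 'D' (after the try/except). Output: LTD

Answer: LTD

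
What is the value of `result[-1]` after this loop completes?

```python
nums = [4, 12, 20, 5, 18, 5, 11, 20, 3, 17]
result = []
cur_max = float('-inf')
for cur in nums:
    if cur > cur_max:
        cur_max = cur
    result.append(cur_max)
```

Running max ends at 20
`result` takes the values: [] → [4] → [4, 12] → [4, 12, 20] → [4, 12, 20, 20] → [4, 12, 20, 20, 20] → [4, 12, 20, 20, 20, 20] → [4, 12, 20, 20, 20, 20, 20] → [4, 12, 20, 20, 20, 20, 20, 20] → [4, 12, 20, 20, 20, 20, 20, 20, 20] → [4, 12, 20, 20, 20, 20, 20, 20, 20, 20]
So `result[-1]` = 20

Answer: 20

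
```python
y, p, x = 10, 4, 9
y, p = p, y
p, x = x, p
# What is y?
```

Trace:
`y, p, x = 10, 4, 9` → y = 10; p = 4; x = 9
`y, p = p, y` → y = 4; p = 10
`p, x = x, p` → p = 9; x = 10
So y = 4

Answer: 4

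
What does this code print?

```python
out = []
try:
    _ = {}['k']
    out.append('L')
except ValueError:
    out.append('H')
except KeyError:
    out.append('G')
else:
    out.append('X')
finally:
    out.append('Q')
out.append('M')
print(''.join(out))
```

Execution trace: 'G' (except KeyError) → 'Q' (finally) → 'M' (after the try/except). Output: GQM

Answer: GQM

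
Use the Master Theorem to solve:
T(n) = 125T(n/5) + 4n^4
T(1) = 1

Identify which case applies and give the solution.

a=125, b=5, f(n)=4n^4. log_5(125) = 3. Since c=4 > 3 and the regularity condition holds (125(n/5)^4 = (125/5^4)n^4 with 125/5^4 < 1), Case 3 applies: T(n) = Θ(f(n)) = O(n^4).

Answer: O(n^4) - Case 3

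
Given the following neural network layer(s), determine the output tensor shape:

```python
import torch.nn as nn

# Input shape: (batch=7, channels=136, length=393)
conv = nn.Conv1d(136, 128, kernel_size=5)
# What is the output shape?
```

Input: (7, 136, 393) -> Output: (7, 128, 389)

Answer: (7, 128, 389)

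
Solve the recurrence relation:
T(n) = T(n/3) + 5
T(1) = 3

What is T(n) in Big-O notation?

Each step divides n by 3 and adds 5. After log_3(n) steps we reach T(1)=3. So T(n) = 5·log_3(n) + 3 = O(log n).

Answer: O(log n)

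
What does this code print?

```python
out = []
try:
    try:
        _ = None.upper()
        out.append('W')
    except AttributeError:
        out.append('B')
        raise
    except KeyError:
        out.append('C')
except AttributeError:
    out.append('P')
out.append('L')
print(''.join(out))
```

Execution trace: 'B' (inner except AttributeError) → 'P' (outer except AttributeError) → 'L' (after the try/except). Output: BPL

Answer: BPL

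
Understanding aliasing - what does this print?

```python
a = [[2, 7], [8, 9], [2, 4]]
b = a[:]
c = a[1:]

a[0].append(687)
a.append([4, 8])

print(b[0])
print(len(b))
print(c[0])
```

Key concept: slice with nested mutation.
Step by step:
`a = [[2, 7], [8, 9], [2, 4]]` → a = [[2, 7], [8, 9], [2, 4]]
`b = a[:]` → b = [[2, 7], [8, 9], [2, 4]]
`c = a[1:]` → c = [[8, 9], [2, 4]]
`a[0].append(687)` → a = [[2, 7, 687], [8, 9], [2, 4]]; b = [[2, 7, 687], [8, 9], [2, 4]]
`a.append([4, 8])` → a = [[2, 7, 687], [8, 9], [2, 4], [4, 8]]
`print(b[0])` → prints [2, 7, 687]
`print(len(b))` → prints 3
`print(c[0])` → prints [8, 9]

Answer:
[2, 7, 687]
3
[8, 9]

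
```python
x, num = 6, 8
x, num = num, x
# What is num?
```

Trace:
`x, num = 6, 8` → x = 6; num = 8
`x, num = num, x` → x = 8; num = 6
So num = 6

Answer: 6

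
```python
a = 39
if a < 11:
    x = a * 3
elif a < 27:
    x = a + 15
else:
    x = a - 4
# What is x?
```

Trace:
`a = 39` → a = 39
`if a < 11: ...` → a < 11 is False, a < 27 is False, take else branch → x = 35
So x = 35

Answer: 35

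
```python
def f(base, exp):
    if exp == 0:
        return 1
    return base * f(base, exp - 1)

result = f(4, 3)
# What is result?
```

f(4, 3) = 4 * 4 * 4 = 64

Answer: 64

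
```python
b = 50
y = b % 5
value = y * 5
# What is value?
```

Trace:
`b = 50` → b = 50
`y = b % 5` → y = 0
`value = y * 5` → value = 0
So value = 0

Answer: 0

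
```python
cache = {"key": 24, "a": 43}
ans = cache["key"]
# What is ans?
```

Trace:
`cache = {"key": 24, "a": 43}` → cache = {'key': 24, 'a': 43}
`ans = cache["key"]` → ans = 24
So ans = 24

Answer: 24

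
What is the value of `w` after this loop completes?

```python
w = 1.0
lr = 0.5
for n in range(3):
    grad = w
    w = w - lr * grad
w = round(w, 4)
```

Gradient descent: w = 1.0 * (1 - 0.5)^3
`w` takes the values: 1.0 → 0.5 → 0.25 → 0.125

Answer: 0.125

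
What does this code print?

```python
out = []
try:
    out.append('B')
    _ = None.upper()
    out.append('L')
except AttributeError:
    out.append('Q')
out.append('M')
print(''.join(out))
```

Execution trace: 'B' (try body) → 'Q' (except AttributeError) → 'M' (after the try/except). Output: BQM

Answer: BQM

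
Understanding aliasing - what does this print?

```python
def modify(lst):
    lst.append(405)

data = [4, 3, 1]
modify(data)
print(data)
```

Key concept: function modifies passed list.
Step by step:
`data = [4, 3, 1]` → data = [4, 3, 1]
`modify(data)` → data = [4, 3, 1, 405]
`print(data)` → prints [4, 3, 1, 405]

Answer: [4, 3, 1, 405]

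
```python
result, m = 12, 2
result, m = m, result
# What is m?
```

Trace:
`result, m = 12, 2` → result = 12; m = 2
`result, m = m, result` → result = 2; m = 12
So m = 12

Answer: 12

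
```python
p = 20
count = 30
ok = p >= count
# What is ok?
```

Trace:
`p = 20` → p = 20
`count = 30` → count = 30
`ok = p >= count` → ok = False
So ok = False

Answer: False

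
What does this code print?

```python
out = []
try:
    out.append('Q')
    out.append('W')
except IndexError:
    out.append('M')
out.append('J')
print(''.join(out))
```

Execution trace: 'Q' (try body) → 'W' (try body, no exception) → 'J' (after the try/except). Output: QWJ

Answer: QWJ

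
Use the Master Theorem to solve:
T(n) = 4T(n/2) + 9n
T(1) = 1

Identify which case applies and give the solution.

a=4, b=2, f(n)=9n. log_2(4) = 2. Since c=1 < 2, Case 1 applies: T(n) = Θ(n^log_b(a)) = O(n^2).

Answer: O(n^2) - Case 1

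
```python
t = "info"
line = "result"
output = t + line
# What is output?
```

Trace:
`t = "info"` → t = 'info'
`line = "result"` → line = 'result'
`output = t + line` → output = 'inforesult'
So output = 'inforesult'

Answer: 'inforesult'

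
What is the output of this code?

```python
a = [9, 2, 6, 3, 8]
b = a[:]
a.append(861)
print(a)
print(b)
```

Key concept: slice [:] creates copy.
Step by step:
`a = [9, 2, 6, 3, 8]` → a = [9, 2, 6, 3, 8]
`b = a[:]` → b = [9, 2, 6, 3, 8]
`a.append(861)` → a = [9, 2, 6, 3, 8, 861]
`print(a)` → prints [9, 2, 6, 3, 8, 861]
`print(b)` → prints [9, 2, 6, 3, 8]

Answer:
[9, 2, 6, 3, 8, 861]
[9, 2, 6, 3, 8]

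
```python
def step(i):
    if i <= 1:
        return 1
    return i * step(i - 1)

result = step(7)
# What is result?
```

step(7) = 7 * 6 * 5 * 4 * 3 * 2 * 1 = 5040

Answer: 5040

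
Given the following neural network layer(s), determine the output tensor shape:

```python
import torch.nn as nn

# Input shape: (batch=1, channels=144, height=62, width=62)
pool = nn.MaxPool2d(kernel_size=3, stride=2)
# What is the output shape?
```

Input: (1, 144, 62, 62) -> Output: (1, 144, 30, 30)

Answer: (1, 144, 30, 30)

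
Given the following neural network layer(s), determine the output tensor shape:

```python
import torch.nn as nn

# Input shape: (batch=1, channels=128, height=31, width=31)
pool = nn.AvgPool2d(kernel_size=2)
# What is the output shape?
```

Input: (1, 128, 31, 31) -> Output: (1, 128, 15, 15)

Answer: (1, 128, 15, 15)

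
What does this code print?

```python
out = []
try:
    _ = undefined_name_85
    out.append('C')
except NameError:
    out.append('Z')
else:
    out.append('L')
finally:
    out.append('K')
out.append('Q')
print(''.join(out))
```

Execution trace: 'Z' (except NameError) → 'K' (finally) → 'Q' (after the try/except). Output: ZKQ

Answer: ZKQ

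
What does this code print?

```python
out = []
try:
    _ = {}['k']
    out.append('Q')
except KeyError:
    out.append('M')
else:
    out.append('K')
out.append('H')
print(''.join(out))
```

Execution trace: 'M' (except KeyError) → 'H' (after the try/except). Output: MH

Answer: MH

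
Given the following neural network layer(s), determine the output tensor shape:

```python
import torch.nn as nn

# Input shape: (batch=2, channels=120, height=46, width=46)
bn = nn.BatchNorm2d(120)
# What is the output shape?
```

Input: (2, 120, 46, 46) -> Output: (2, 120, 46, 46)

Answer: (2, 120, 46, 46)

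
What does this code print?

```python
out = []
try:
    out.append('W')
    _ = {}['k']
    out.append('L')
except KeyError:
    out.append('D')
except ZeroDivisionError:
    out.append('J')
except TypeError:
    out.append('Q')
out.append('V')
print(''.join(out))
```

Execution trace: 'W' (try body) → 'D' (except KeyError) → 'V' (after the try/except). Output: WDV

Answer: WDV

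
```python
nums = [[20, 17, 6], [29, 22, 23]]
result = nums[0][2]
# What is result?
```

Trace:
`nums = [[20, 17, 6], [29, 22, 23]]` → nums = [[20, 17, 6], [29, 22, 23]]
`result = nums[0][2]` → result = 6
So result = 6

Answer: 6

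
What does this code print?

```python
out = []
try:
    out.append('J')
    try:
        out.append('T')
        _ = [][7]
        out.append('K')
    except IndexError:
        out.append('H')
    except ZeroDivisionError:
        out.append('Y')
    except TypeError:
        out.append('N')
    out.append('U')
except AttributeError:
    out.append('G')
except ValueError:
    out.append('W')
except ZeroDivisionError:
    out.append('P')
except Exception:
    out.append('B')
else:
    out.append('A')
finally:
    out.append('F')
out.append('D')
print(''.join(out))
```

Execution trace: 'J' (try body) → 'T' (inner try body) → 'H' (inner except IndexError) → 'U' (try body, no exception) → 'A' (else) → 'F' (finally) → 'D' (after the try/except). Output: JTHUAFD

Answer: JTHUAFD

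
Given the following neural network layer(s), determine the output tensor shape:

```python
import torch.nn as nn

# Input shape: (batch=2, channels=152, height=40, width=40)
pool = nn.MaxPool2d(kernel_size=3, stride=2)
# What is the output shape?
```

Input: (2, 152, 40, 40) -> Output: (2, 152, 19, 19)

Answer: (2, 152, 19, 19)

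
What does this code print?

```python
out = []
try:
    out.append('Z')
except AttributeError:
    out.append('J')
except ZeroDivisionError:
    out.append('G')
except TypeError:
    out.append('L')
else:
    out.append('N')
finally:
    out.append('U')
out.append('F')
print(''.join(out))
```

Execution trace: 'Z' (try body, no exception) → 'N' (else) → 'U' (finally) → 'F' (after the try/except). Output: ZNUF

Answer: ZNUF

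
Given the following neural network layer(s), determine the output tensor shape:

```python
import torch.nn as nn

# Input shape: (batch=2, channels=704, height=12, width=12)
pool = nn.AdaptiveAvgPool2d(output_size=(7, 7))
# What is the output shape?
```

Input: (2, 704, 12, 12) -> Output: (2, 704, 7, 7)

Answer: (2, 704, 7, 7)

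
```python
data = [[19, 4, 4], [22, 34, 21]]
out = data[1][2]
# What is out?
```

Trace:
`data = [[19, 4, 4], [22, 34, 21]]` → data = [[19, 4, 4], [22, 34, 21]]
`out = data[1][2]` → out = 21
So out = 21

Answer: 21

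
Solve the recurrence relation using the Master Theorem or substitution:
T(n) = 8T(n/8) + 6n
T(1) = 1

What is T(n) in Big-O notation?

By Master Theorem: a=8, b=8, f(n)=6n. Since log_8(8) = 1 and f(n) = Θ(n^1), Case 2 applies. T(n) = O(n log n).

Answer: O(n log n)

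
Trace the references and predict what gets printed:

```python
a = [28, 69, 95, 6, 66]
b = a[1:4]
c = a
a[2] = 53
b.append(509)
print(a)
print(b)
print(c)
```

Key concept: slice vs alias.
Step by step:
`a = [28, 69, 95, 6, 66]` → a = [28, 69, 95, 6, 66]
`b = a[1:4]` → b = [69, 95, 6]
`c = a` → c = [28, 69, 95, 6, 66] (same object as a)
`a[2] = 53` → a = [28, 69, 53, 6, 66] (same object as c); c = [28, 69, 53, 6, 66] (same object as a)
`b.append(509)` → b = [69, 95, 6, 509]
`print(a)` → prints [28, 69, 53, 6, 66]
`print(b)` → prints [69, 95, 6, 509]
`print(c)` → prints [28, 69, 53, 6, 66]

Answer:
[28, 69, 53, 6, 66]
[69, 95, 6, 509]
[28, 69, 53, 6, 66]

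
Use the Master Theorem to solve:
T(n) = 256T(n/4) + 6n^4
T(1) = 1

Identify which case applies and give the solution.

a=256, b=4, f(n)=6n^4. log_4(256) = 4. Since c=4 = 4, Case 2 applies: T(n) = Θ(n^log_b(a) · log n) = O(n^4 log n).

Answer: O(n^4 log n) - Case 2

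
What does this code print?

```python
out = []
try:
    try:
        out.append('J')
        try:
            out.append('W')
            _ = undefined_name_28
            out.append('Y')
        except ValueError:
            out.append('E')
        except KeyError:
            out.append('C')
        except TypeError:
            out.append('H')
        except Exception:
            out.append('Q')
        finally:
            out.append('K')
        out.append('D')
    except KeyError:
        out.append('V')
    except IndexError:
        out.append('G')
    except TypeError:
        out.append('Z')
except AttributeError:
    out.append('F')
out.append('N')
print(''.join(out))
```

Execution trace: 'J' (try body) → 'W' (inner try body) → 'Q' (inner except Exception) → 'K' (inner finally) → 'D' (try body, no exception) → 'N' (after the try/except). Output: JWQKDN

Answer: JWQKDN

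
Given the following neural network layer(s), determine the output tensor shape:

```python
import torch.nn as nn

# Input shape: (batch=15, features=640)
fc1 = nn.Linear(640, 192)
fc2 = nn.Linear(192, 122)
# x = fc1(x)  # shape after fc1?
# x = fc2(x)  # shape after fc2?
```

Input: (15, 640) -> after fc1: (15, 192) -> Output: (15, 122)

Answer: (15, 122)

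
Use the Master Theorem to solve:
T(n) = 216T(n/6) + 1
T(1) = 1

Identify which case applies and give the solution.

a=216, b=6, f(n)=1. log_6(216) = 3. Since c=0 < 3, Case 1 applies: T(n) = Θ(n^log_b(a)) = O(n^3).

Answer: O(n^3) - Case 1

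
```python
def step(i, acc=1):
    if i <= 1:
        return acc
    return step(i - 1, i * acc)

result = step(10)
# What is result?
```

Accumulator trace (n, acc): (10, 1) -> (9, 10) -> (8, 90) -> (7, 720) -> (6, 5040) -> (5, 30240) -> (4, 151200) -> (3, 604800) -> (2, 1814400) -> (1, 3628800) -> return 3628800

Answer: 3628800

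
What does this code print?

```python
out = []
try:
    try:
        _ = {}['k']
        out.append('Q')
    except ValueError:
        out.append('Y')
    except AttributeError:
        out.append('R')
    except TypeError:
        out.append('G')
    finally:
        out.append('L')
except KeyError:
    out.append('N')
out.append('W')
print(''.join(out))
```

Execution trace: 'L' (inner finally) → 'N' (outer except KeyError) → 'W' (after the try/except). Output: LNW

Answer: LNW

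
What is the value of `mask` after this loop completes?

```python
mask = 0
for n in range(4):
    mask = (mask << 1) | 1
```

Build 4 consecutive 1-bits: 0b1111
`mask` takes the values: 0 → 1 → 3 → 7 → 15

Answer: 15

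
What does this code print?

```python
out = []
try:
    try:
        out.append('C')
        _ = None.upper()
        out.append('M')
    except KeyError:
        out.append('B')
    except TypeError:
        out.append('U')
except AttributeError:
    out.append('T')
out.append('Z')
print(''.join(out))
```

Execution trace: 'C' (try body) → 'T' (outer except AttributeError) → 'Z' (after the try/except). Output: CTZ

Answer: CTZ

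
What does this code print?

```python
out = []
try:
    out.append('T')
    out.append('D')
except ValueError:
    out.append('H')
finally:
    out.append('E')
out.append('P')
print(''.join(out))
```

Execution trace: 'T' (try body) → 'D' (try body, no exception) → 'E' (finally) → 'P' (after the try/except). Output: TDEP

Answer: TDEP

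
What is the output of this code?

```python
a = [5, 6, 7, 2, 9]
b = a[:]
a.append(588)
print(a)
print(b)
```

Key concept: slice [:] creates copy.
Step by step:
`a = [5, 6, 7, 2, 9]` → a = [5, 6, 7, 2, 9]
`b = a[:]` → b = [5, 6, 7, 2, 9]
`a.append(588)` → a = [5, 6, 7, 2, 9, 588]
`print(a)` → prints [5, 6, 7, 2, 9, 588]
`print(b)` → prints [5, 6, 7, 2, 9]

Answer:
[5, 6, 7, 2, 9, 588]
[5, 6, 7, 2, 9]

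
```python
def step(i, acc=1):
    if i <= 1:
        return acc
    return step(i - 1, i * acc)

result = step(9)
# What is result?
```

Accumulator trace (n, acc): (9, 1) -> (8, 9) -> (7, 72) -> (6, 504) -> (5, 3024) -> (4, 15120) -> (3, 60480) -> (2, 181440) -> (1, 362880) -> return 362880

Answer: 362880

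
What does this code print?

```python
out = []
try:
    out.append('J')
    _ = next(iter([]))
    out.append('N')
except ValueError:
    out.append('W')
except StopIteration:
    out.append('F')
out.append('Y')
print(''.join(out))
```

Execution trace: 'J' (try body) → 'F' (except StopIteration) → 'Y' (after the try/except). Output: JFY

Answer: JFY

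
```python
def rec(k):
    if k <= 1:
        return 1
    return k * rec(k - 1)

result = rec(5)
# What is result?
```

rec(5) = 5 * 4 * 3 * 2 * 1 = 120

Answer: 120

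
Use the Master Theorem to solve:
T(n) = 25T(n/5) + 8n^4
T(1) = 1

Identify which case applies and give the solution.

a=25, b=5, f(n)=8n^4. log_5(25) = 2. Since c=4 > 2 and the regularity condition holds (25(n/5)^4 = (25/5^4)n^4 with 25/5^4 < 1), Case 3 applies: T(n) = Θ(f(n)) = O(n^4).

Answer: O(n^4) - Case 3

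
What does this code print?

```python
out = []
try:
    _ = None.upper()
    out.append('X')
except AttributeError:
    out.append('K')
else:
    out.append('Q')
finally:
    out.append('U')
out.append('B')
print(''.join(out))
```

Execution trace: 'K' (except AttributeError) → 'U' (finally) → 'B' (after the try/except). Output: KUB

Answer: KUB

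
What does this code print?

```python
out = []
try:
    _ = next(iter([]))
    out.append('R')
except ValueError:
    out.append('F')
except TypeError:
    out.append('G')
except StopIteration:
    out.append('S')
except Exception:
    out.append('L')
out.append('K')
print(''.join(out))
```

Execution trace: 'S' (except StopIteration) → 'K' (after the try/except). Output: SK

Answer: SK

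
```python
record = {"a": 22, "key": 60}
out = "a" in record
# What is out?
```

Trace:
`record = {"a": 22, "key": 60}` → record = {'a': 22, 'key': 60}
`out = "a" in record` → out = True
So out = True

Answer: True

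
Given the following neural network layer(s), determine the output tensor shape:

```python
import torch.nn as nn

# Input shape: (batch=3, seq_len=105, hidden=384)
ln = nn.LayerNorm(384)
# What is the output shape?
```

Input: (3, 105, 384) -> Output: (3, 105, 384)

Answer: (3, 105, 384)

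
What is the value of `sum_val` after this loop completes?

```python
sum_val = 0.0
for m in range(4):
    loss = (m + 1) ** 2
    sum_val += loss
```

Sum of squared losses 1² + 2² + ... + 4²
`sum_val` takes the values: 0.0 → 1.0 → 5.0 → 14.0 → 30.0

Answer: 30.0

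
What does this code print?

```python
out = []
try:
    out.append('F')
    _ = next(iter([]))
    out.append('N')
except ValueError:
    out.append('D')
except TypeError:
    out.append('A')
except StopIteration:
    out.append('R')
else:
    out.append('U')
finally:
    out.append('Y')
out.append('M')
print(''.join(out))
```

Execution trace: 'F' (try body) → 'R' (except StopIteration) → 'Y' (finally) → 'M' (after the try/except). Output: FRYM

Answer: FRYM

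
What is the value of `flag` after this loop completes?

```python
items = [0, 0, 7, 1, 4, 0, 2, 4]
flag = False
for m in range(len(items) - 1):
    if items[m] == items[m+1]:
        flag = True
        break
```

Check consecutive duplicates in [0, 0, 7, 1, 4, 0, 2, 4]
`flag` takes the values: False → True

Answer: True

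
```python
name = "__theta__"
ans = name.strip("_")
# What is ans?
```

Trace:
`name = "__theta__"` → name = '__theta__'
`ans = name.strip("_")` → ans = 'theta'
So ans = 'theta'

Answer: 'theta'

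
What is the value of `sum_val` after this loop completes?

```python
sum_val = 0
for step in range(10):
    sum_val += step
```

Sum of 0 to 9 = 45
`sum_val` takes the values: 0 → 1 → 3 → 6 → 10 → 15 → 21 → 28 → 36 → 45

Answer: 45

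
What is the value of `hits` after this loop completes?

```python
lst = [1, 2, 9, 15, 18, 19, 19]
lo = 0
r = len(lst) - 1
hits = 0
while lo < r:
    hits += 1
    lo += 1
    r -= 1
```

Iterations until pointers meet (list length 7)
`hits` takes the values: 0 → 1 → 2 → 3

Answer: 3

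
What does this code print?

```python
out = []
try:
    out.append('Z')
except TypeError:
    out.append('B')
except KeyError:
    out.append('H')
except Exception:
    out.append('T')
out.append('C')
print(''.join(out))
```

Execution trace: 'Z' (try body, no exception) → 'C' (after the try/except). Output: ZC

Answer: ZC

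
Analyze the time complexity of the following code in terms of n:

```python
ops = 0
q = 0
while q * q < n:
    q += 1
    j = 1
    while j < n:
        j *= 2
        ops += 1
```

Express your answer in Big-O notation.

Each loop level contributes: √n × log n. Multiplying the contributions gives O(√n log n).

Answer: O(√n log n)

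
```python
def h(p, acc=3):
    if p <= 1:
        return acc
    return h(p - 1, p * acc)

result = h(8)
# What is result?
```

Accumulator trace (n, acc): (8, 3) -> (7, 24) -> (6, 168) -> (5, 1008) -> (4, 5040) -> (3, 20160) -> (2, 60480) -> (1, 120960) -> return 120960

Answer: 120960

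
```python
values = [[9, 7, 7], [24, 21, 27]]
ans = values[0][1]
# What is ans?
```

Trace:
`values = [[9, 7, 7], [24, 21, 27]]` → values = [[9, 7, 7], [24, 21, 27]]
`ans = values[0][1]` → ans = 7
So ans = 7

Answer: 7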